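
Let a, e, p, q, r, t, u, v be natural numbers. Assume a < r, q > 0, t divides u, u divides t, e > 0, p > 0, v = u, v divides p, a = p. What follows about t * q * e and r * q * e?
t * q * e < r * q * e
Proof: u divides t and t divides u, so u = t. Because v = u, v = t. v divides p and p > 0, thus v ≤ p. v = t, so t ≤ p. a = p and a < r, thus p < r. Since t ≤ p, t < r. Because q > 0, by multiplying by a positive, t * q < r * q. Since e > 0, by multiplying by a positive, t * q * e < r * q * e.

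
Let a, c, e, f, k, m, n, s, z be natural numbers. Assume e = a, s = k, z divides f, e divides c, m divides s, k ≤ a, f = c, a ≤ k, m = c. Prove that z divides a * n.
Because k ≤ a and a ≤ k, k = a. Since s = k, s = a. m divides s, so m divides a. Because m = c, c divides a. e = a and e divides c, thus a divides c. Since c divides a, c = a. f = c and z divides f, hence z divides c. c = a, so z divides a. Then z divides a * n.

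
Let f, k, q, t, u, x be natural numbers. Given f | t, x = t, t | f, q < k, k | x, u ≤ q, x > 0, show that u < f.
t | f and f | t, thus t = f. From x = t, x = f. From k | x and x > 0, k ≤ x. q < k, so q < x. x = f, so q < f. u ≤ q, so u < f.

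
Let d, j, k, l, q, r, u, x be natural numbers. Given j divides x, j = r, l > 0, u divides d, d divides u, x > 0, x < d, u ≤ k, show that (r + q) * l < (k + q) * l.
j = r and j divides x, hence r divides x. Since x > 0, r ≤ x. d divides u and u divides d, so d = u. Since x < d, x < u. Since u ≤ k, x < k. Since r ≤ x, r < k. Then r + q < k + q. Since l > 0, by multiplying by a positive, (r + q) * l < (k + q) * l.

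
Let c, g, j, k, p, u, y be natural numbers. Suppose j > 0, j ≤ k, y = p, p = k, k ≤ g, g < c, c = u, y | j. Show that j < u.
Because y = p and p = k, y = k. Since y | j, k | j. From j > 0, k ≤ j. j ≤ k, so k = j. Because k ≤ g and g < c, k < c. c = u, so k < u. k = j, so j < u.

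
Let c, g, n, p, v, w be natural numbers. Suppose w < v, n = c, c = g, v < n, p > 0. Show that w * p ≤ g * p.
n = c and c = g, therefore n = g. Since w < v and v < n, w < n. n = g, so w < g. Using p > 0, by multiplying by a positive, w * p < g * p. Then w * p ≤ g * p.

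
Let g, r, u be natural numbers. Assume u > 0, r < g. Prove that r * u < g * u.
From r < g and u > 0, by multiplying by a positive, r * u < g * u.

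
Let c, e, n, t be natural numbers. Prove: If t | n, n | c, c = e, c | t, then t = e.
t | n and n | c, hence t | c. Since c | t, t = c. Since c = e, t = e.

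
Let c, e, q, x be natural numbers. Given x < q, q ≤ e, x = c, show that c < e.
Since x = c and x < q, c < q. From q ≤ e, c < e.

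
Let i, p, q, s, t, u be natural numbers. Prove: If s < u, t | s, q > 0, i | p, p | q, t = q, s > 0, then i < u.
i | p and p | q, therefore i | q. Since q > 0, i ≤ q. t = q and t | s, therefore q | s. s > 0, so q ≤ s. Since i ≤ q, i ≤ s. Since s < u, i < u.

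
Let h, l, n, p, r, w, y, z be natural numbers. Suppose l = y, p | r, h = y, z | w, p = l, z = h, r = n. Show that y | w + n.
z = h and h = y, so z = y. Since z | w, y | w. p = l and l = y, thus p = y. From r = n and p | r, p | n. p = y, so y | n. y | w, so y | w + n.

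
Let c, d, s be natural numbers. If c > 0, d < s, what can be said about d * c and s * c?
d * c < s * c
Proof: Because d < s and c > 0, by multiplying by a positive, d * c < s * c.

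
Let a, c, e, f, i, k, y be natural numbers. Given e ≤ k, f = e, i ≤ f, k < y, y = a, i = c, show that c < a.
f = e and i ≤ f, so i ≤ e. Because i = c, c ≤ e. From y = a and k < y, k < a. e ≤ k, so e < a. c ≤ e, so c < a.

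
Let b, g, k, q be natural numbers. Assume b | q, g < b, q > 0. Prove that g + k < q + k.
Since b | q and q > 0, b ≤ q. g < b, so g < q. Then g + k < q + k.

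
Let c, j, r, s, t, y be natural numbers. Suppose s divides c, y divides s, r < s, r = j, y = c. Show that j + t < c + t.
y = c and y divides s, hence c divides s. Since s divides c, s = c. r = j and r < s, hence j < s. Because s = c, j < c. Then j + t < c + t.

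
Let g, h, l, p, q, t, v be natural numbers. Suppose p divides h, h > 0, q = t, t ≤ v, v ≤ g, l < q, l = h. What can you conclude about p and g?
p < g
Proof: p divides h and h > 0, thus p ≤ h. q = t and l < q, therefore l < t. From l = h, h < t. t ≤ v and v ≤ g, therefore t ≤ g. h < t, so h < g. Since p ≤ h, p < g.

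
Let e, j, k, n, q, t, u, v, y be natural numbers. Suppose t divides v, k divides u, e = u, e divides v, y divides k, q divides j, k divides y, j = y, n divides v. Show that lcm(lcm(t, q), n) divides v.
j = y and q divides j, so q divides y. k divides y and y divides k, hence k = y. Since k divides u, y divides u. q divides y, so q divides u. e = u and e divides v, hence u divides v. Since q divides u, q divides v. t divides v, so lcm(t, q) divides v. Since n divides v, lcm(lcm(t, q), n) divides v.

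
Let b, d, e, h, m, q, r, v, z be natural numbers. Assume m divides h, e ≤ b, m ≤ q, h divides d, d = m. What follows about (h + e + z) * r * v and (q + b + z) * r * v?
(h + e + z) * r * v ≤ (q + b + z) * r * v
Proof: From d = m and h divides d, h divides m. m divides h, so m = h. m ≤ q, so h ≤ q. Because e ≤ b, e + z ≤ b + z. h ≤ q, so h + e + z ≤ q + b + z. By multiplying by a non-negative, (h + e + z) * r ≤ (q + b + z) * r. By multiplying by a non-negative, (h + e + z) * r * v ≤ (q + b + z) * r * v.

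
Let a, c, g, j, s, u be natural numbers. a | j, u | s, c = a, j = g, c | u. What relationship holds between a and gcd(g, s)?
a | gcd(g, s)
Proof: Since j = g and a | j, a | g. Since c | u and u | s, c | s. Since c = a, a | s. a | g, so a | gcd(g, s).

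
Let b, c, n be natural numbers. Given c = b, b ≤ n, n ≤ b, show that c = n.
From b ≤ n and n ≤ b, b = n. c = b, so c = n.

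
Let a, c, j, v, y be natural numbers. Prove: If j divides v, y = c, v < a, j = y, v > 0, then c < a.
Since j = y and y = c, j = c. Since j divides v and v > 0, j ≤ v. j = c, so c ≤ v. Since v < a, c < a.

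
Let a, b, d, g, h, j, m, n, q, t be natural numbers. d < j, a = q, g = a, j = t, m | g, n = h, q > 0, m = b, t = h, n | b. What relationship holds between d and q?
d < q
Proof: Since j = t and t = h, j = h. Since d < j, d < h. n = h and n | b, therefore h | b. m = b and m | g, therefore b | g. Since h | b, h | g. g = a, so h | a. Since a = q, h | q. Since q > 0, h ≤ q. Since d < h, d < q.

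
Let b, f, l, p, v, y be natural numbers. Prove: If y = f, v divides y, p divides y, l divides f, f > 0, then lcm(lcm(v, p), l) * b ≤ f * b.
v divides y and p divides y, so lcm(v, p) divides y. Since y = f, lcm(v, p) divides f. l divides f, so lcm(lcm(v, p), l) divides f. f > 0, so lcm(lcm(v, p), l) ≤ f. By multiplying by a non-negative, lcm(lcm(v, p), l) * b ≤ f * b.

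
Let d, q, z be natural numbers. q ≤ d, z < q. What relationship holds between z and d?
z < d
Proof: From z < q and q ≤ d, by transitivity, z < d.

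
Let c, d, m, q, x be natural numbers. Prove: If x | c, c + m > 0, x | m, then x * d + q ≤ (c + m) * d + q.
From x | c and x | m, x | c + m. c + m > 0, so x ≤ c + m. Then x * d ≤ (c + m) * d. Then x * d + q ≤ (c + m) * d + q.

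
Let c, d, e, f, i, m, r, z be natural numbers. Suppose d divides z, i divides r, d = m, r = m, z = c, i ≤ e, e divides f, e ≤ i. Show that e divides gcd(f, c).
Since i ≤ e and e ≤ i, i = e. r = m and i divides r, hence i divides m. z = c and d divides z, so d divides c. Since d = m, m divides c. i divides m, so i divides c. Since i = e, e divides c. e divides f, so e divides gcd(f, c).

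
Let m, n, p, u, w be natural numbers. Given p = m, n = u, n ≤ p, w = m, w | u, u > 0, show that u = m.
Since n = u and n ≤ p, u ≤ p. Since p = m, u ≤ m. w = m and w | u, thus m | u. u > 0, so m ≤ u. Because u ≤ m, u = m.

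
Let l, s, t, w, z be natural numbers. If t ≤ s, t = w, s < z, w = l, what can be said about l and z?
l < z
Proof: t = w and w = l, thus t = l. t ≤ s and s < z, therefore t < z. Since t = l, l < z.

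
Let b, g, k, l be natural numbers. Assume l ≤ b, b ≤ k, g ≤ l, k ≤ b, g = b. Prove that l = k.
Because g = b and g ≤ l, b ≤ l. Because l ≤ b, l = b. b ≤ k and k ≤ b, therefore b = k. From l = b, l = k.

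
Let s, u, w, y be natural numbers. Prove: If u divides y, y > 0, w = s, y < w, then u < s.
u divides y and y > 0, so u ≤ y. w = s and y < w, so y < s. u ≤ y, so u < s.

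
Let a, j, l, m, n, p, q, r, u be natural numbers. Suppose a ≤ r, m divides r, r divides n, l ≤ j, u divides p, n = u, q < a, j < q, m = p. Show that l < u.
Since j < q and q < a, j < a. n = u and r divides n, hence r divides u. m = p and m divides r, thus p divides r. Since u divides p, u divides r. Since r divides u, r = u. Since a ≤ r, a ≤ u. Since j < a, j < u. l ≤ j, so l < u.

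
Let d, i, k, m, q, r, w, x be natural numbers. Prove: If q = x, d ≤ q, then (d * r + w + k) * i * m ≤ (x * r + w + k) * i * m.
q = x and d ≤ q, therefore d ≤ x. Then d * r ≤ x * r. Then d * r + w ≤ x * r + w. Then d * r + w + k ≤ x * r + w + k. Then (d * r + w + k) * i ≤ (x * r + w + k) * i. Then (d * r + w + k) * i * m ≤ (x * r + w + k) * i * m.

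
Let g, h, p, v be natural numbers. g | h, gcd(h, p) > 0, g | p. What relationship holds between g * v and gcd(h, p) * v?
g * v ≤ gcd(h, p) * v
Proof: Because g | h and g | p, g | gcd(h, p). gcd(h, p) > 0, so g ≤ gcd(h, p). Then g * v ≤ gcd(h, p) * v.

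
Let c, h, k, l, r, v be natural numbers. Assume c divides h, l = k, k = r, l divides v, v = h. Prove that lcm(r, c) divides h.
Since l = k and k = r, l = r. v = h and l divides v, hence l divides h. l = r, so r divides h. c divides h, so lcm(r, c) divides h.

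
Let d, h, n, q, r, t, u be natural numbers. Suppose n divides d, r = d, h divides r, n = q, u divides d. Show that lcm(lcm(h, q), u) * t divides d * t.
r = d and h divides r, therefore h divides d. Since n = q and n divides d, q divides d. Because h divides d, lcm(h, q) divides d. From u divides d, lcm(lcm(h, q), u) divides d. Then lcm(lcm(h, q), u) * t divides d * t.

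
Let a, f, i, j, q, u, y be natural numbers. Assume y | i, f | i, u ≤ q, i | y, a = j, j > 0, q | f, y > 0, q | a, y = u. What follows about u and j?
u ≤ j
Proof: i | y and y | i, therefore i = y. q | f and f | i, therefore q | i. i = y, so q | y. Since y > 0, q ≤ y. Since y = u, q ≤ u. u ≤ q, so q = u. Since a = j and q | a, q | j. j > 0, so q ≤ j. Since q = u, u ≤ j.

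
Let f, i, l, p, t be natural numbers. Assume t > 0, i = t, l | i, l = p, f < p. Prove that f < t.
i = t and l | i, therefore l | t. l = p, so p | t. Since t > 0, p ≤ t. f < p, so f < t.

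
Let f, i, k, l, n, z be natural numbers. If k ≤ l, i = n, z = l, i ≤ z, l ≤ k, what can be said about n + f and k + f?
n + f ≤ k + f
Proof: Since l ≤ k and k ≤ l, l = k. Since z = l, z = k. i ≤ z, so i ≤ k. Since i = n, n ≤ k. Then n + f ≤ k + f.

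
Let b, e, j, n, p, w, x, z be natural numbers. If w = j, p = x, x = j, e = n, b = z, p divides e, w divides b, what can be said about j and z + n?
j divides z + n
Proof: b = z and w divides b, thus w divides z. w = j, so j divides z. From p = x and x = j, p = j. e = n and p divides e, thus p divides n. p = j, so j divides n. Because j divides z, j divides z + n.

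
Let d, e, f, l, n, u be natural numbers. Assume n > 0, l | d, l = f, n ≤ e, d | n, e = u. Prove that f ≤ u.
l | d and d | n, thus l | n. Since l = f, f | n. Since n > 0, f ≤ n. Because e = u and n ≤ e, n ≤ u. Since f ≤ n, f ≤ u.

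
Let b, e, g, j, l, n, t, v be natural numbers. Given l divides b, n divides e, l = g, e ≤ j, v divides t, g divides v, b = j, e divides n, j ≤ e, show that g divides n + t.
j ≤ e and e ≤ j, therefore j = e. e divides n and n divides e, thus e = n. Since j = e, j = n. b = j and l divides b, therefore l divides j. l = g, so g divides j. Since j = n, g divides n. g divides v and v divides t, hence g divides t. g divides n, so g divides n + t.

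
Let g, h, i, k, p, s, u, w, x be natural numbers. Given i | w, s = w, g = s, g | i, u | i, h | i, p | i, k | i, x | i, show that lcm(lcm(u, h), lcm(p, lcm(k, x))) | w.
g = s and g | i, hence s | i. s = w, so w | i. Since i | w, i = w. Because u | i and h | i, lcm(u, h) | i. k | i and x | i, so lcm(k, x) | i. Since p | i, lcm(p, lcm(k, x)) | i. lcm(u, h) | i, so lcm(lcm(u, h), lcm(p, lcm(k, x))) | i. i = w, so lcm(lcm(u, h), lcm(p, lcm(k, x))) | w.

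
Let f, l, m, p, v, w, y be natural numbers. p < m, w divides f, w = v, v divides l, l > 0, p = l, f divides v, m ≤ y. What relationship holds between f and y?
f < y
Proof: Because w = v and w divides f, v divides f. Since f divides v, v = f. v divides l, so f divides l. From l > 0, f ≤ l. Because p = l and p < m, l < m. m ≤ y, so l < y. f ≤ l, so f < y.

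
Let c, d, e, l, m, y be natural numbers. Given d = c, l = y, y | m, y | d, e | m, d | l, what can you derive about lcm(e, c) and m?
lcm(e, c) | m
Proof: l = y and d | l, thus d | y. Since y | d, y = d. y | m, so d | m. Since d = c, c | m. e | m, so lcm(e, c) | m.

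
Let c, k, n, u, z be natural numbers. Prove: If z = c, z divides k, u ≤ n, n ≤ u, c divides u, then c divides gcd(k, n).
z = c and z divides k, therefore c divides k. Because u ≤ n and n ≤ u, u = n. Since c divides u, c divides n. Since c divides k, c divides gcd(k, n).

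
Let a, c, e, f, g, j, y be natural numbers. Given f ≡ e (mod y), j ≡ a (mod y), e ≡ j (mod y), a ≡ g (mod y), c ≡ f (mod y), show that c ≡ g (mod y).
c ≡ f (mod y) and f ≡ e (mod y), hence c ≡ e (mod y). e ≡ j (mod y), so c ≡ j (mod y). Because j ≡ a (mod y), c ≡ a (mod y). Since a ≡ g (mod y), c ≡ g (mod y).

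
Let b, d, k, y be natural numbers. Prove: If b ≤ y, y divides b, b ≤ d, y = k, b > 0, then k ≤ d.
y divides b and b > 0, so y ≤ b. b ≤ y, so b = y. y = k, so b = k. b ≤ d, so k ≤ d.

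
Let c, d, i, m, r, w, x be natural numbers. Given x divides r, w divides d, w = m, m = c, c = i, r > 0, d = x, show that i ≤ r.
Since w = m and m = c, w = c. From d = x and w divides d, w divides x. Since x divides r, w divides r. Since w = c, c divides r. Since c = i, i divides r. Because r > 0, i ≤ r.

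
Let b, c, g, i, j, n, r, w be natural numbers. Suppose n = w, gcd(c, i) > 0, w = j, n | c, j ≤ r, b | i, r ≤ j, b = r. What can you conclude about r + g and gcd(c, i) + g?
r + g ≤ gcd(c, i) + g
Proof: Since j ≤ r and r ≤ j, j = r. Since w = j, w = r. n = w and n | c, so w | c. w = r, so r | c. b = r and b | i, hence r | i. Since r | c, r | gcd(c, i). gcd(c, i) > 0, so r ≤ gcd(c, i). Then r + g ≤ gcd(c, i) + g.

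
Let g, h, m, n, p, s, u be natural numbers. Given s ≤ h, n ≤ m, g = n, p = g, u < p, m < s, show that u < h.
p = g and g = n, thus p = n. Since u < p, u < n. Since n ≤ m, u < m. m < s and s ≤ h, hence m < h. Since u < m, u < h.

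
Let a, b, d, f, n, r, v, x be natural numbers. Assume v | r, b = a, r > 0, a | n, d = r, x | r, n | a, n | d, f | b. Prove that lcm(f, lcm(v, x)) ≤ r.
b = a and f | b, therefore f | a. n | a and a | n, hence n = a. n | d, so a | d. Since f | a, f | d. Because d = r, f | r. v | r and x | r, thus lcm(v, x) | r. f | r, so lcm(f, lcm(v, x)) | r. From r > 0, lcm(f, lcm(v, x)) ≤ r.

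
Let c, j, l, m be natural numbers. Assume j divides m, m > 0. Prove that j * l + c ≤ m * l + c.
j divides m and m > 0, thus j ≤ m. By multiplying by a non-negative, j * l ≤ m * l. Then j * l + c ≤ m * l + c.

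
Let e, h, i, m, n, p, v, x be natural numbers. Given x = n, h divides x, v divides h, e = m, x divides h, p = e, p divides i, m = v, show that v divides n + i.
h divides x and x divides h, so h = x. Since x = n, h = n. Since v divides h, v divides n. Because p = e and p divides i, e divides i. e = m, so m divides i. m = v, so v divides i. Since v divides n, v divides n + i.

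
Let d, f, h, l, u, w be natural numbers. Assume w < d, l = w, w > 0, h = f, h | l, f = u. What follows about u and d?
u < d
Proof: Since l = w and h | l, h | w. h = f, so f | w. Since w > 0, f ≤ w. Since w < d, f < d. f = u, so u < d.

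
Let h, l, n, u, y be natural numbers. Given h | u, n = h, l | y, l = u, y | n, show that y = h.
l = u and l | y, hence u | y. h | u, so h | y. n = h and y | n, therefore y | h. Since h | y, h = y. Then y = h.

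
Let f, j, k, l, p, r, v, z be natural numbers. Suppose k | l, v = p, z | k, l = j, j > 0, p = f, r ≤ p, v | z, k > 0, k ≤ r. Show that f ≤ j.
k ≤ r and r ≤ p, hence k ≤ p. v | z and z | k, hence v | k. Since v = p, p | k. Since k > 0, p ≤ k. k ≤ p, so k = p. p = f, so k = f. l = j and k | l, hence k | j. Since j > 0, k ≤ j. k = f, so f ≤ j.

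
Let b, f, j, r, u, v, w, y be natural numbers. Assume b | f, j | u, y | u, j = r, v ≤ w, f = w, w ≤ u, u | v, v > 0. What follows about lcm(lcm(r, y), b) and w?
lcm(lcm(r, y), b) | w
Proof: Since u | v and v > 0, u ≤ v. v ≤ w, so u ≤ w. Since w ≤ u, u = w. j = r and j | u, so r | u. Because y | u, lcm(r, y) | u. Since u = w, lcm(r, y) | w. f = w and b | f, so b | w. Since lcm(r, y) | w, lcm(lcm(r, y), b) | w.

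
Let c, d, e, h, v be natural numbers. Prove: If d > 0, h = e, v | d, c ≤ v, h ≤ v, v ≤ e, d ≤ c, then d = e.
Since d ≤ c and c ≤ v, d ≤ v. Because v | d and d > 0, v ≤ d. d ≤ v, so d = v. h = e and h ≤ v, thus e ≤ v. Because v ≤ e, v = e. From d = v, d = e.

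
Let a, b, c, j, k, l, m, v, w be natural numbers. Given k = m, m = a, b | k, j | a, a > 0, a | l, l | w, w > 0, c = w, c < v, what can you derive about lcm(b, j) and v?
lcm(b, j) < v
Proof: k = m and m = a, hence k = a. Since b | k, b | a. j | a, so lcm(b, j) | a. Since a > 0, lcm(b, j) ≤ a. a | l and l | w, so a | w. w > 0, so a ≤ w. Since lcm(b, j) ≤ a, lcm(b, j) ≤ w. From c = w and c < v, w < v. Since lcm(b, j) ≤ w, lcm(b, j) < v.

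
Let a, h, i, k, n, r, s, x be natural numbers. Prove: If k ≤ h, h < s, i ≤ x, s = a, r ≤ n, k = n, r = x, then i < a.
Since r = x and r ≤ n, x ≤ n. i ≤ x, so i ≤ n. From s = a and h < s, h < a. k ≤ h, so k < a. Since k = n, n < a. i ≤ n, so i < a.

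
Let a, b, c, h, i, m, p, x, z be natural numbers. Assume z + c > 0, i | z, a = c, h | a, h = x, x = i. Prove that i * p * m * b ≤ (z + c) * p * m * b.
From h = x and x = i, h = i. From a = c and h | a, h | c. h = i, so i | c. i | z, so i | z + c. Because z + c > 0, i ≤ z + c. Then i * p ≤ (z + c) * p. Then i * p * m ≤ (z + c) * p * m. Then i * p * m * b ≤ (z + c) * p * m * b.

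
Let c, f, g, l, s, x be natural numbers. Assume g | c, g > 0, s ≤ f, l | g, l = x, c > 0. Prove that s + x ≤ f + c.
Because l = x and l | g, x | g. Since g > 0, x ≤ g. From g | c and c > 0, g ≤ c. Since x ≤ g, x ≤ c. Since s ≤ f, s + x ≤ f + c.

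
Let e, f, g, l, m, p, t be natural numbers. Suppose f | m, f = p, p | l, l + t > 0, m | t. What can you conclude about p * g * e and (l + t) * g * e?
p * g * e ≤ (l + t) * g * e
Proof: From f = p and f | m, p | m. Since m | t, p | t. p | l, so p | l + t. l + t > 0, so p ≤ l + t. Then p * g ≤ (l + t) * g. Then p * g * e ≤ (l + t) * g * e.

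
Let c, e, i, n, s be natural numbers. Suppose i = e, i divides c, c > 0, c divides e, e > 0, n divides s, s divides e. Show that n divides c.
i = e and i divides c, therefore e divides c. c > 0, so e ≤ c. c divides e and e > 0, therefore c ≤ e. e ≤ c, so e = c. n divides s and s divides e, hence n divides e. From e = c, n divides c.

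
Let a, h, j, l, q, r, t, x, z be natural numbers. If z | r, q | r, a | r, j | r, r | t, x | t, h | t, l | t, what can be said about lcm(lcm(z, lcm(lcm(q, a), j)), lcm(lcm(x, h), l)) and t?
lcm(lcm(z, lcm(lcm(q, a), j)), lcm(lcm(x, h), l)) | t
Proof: q | r and a | r, so lcm(q, a) | r. j | r, so lcm(lcm(q, a), j) | r. z | r, so lcm(z, lcm(lcm(q, a), j)) | r. Since r | t, lcm(z, lcm(lcm(q, a), j)) | t. x | t and h | t, hence lcm(x, h) | t. l | t, so lcm(lcm(x, h), l) | t. Since lcm(z, lcm(lcm(q, a), j)) | t, lcm(lcm(z, lcm(lcm(q, a), j)), lcm(lcm(x, h), l)) | t.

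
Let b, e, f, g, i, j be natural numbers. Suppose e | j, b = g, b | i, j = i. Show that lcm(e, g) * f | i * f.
j = i and e | j, therefore e | i. From b = g and b | i, g | i. e | i, so lcm(e, g) | i. Then lcm(e, g) * f | i * f.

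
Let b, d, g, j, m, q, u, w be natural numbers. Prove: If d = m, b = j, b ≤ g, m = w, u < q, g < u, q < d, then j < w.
b ≤ g and g < u, therefore b < u. Since b = j, j < u. d = m and q < d, therefore q < m. u < q, so u < m. m = w, so u < w. j < u, so j < w.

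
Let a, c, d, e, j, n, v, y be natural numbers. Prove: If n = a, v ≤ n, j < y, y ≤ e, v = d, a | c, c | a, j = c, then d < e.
Since a | c and c | a, a = c. n = a and v ≤ n, thus v ≤ a. Since v = d, d ≤ a. Since a = c, d ≤ c. j < y and y ≤ e, therefore j < e. From j = c, c < e. d ≤ c, so d < e.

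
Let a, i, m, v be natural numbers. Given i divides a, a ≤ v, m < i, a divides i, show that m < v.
i divides a and a divides i, hence i = a. m < i, so m < a. Since a ≤ v, m < v.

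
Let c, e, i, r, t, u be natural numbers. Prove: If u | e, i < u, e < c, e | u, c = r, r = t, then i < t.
u | e and e | u, hence u = e. From i < u, i < e. c = r and r = t, hence c = t. From e < c, e < t. i < e, so i < t.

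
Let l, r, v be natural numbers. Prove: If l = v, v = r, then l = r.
l = v and v = r. By transitivity, l = r.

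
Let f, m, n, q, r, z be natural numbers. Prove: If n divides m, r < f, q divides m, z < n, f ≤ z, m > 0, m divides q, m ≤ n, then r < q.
n divides m and m > 0, therefore n ≤ m. m ≤ n, so n = m. m divides q and q divides m, therefore m = q. n = m, so n = q. Because f ≤ z and z < n, f < n. r < f, so r < n. Since n = q, r < q.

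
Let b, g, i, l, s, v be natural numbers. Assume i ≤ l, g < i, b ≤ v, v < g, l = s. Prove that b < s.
b ≤ v and v < g, so b < g. g < i and i ≤ l, so g < l. b < g, so b < l. l = s, so b < s.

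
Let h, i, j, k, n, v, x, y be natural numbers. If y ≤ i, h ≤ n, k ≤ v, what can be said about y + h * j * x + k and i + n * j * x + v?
y + h * j * x + k ≤ i + n * j * x + v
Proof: h ≤ n, therefore h * j ≤ n * j. Then h * j * x ≤ n * j * x. Since k ≤ v, h * j * x + k ≤ n * j * x + v. y ≤ i, so y + h * j * x + k ≤ i + n * j * x + v.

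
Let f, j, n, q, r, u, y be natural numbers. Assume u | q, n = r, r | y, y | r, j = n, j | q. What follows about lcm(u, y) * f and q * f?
lcm(u, y) * f | q * f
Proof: r | y and y | r, hence r = y. Since n = r, n = y. Since j = n and j | q, n | q. n = y, so y | q. u | q, so lcm(u, y) | q. Then lcm(u, y) * f | q * f.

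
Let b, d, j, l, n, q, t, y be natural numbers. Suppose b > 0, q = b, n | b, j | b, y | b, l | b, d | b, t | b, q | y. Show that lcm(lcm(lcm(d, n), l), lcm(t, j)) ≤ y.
q = b and q | y, thus b | y. y | b, so b = y. Since d | b and n | b, lcm(d, n) | b. l | b, so lcm(lcm(d, n), l) | b. Because t | b and j | b, lcm(t, j) | b. Since lcm(lcm(d, n), l) | b, lcm(lcm(lcm(d, n), l), lcm(t, j)) | b. Since b > 0, lcm(lcm(lcm(d, n), l), lcm(t, j)) ≤ b. b = y, so lcm(lcm(lcm(d, n), l), lcm(t, j)) ≤ y.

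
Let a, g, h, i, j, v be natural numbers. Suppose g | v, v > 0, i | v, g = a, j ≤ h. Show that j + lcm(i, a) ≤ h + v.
Since g = a and g | v, a | v. i | v, so lcm(i, a) | v. v > 0, so lcm(i, a) ≤ v. j ≤ h, so j + lcm(i, a) ≤ h + v.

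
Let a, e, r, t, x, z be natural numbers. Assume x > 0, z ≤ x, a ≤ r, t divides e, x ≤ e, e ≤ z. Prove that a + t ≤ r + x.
Since e ≤ z and z ≤ x, e ≤ x. Since x ≤ e, e = x. t divides e, so t divides x. From x > 0, t ≤ x. Since a ≤ r, a + t ≤ r + x.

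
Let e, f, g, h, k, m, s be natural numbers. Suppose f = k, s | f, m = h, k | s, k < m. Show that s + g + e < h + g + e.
Because f = k and s | f, s | k. k | s, so k = s. Since m = h and k < m, k < h. Since k = s, s < h. Then s + g < h + g. Then s + g + e < h + g + e.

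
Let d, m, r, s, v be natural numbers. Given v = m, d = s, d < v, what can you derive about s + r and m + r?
s + r < m + r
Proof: Since d = s and d < v, s < v. Since v = m, s < m. Then s + r < m + r.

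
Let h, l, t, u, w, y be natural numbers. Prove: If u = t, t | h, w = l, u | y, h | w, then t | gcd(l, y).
Because t | h and h | w, t | w. Since w = l, t | l. u = t and u | y, therefore t | y. Since t | l, t | gcd(l, y).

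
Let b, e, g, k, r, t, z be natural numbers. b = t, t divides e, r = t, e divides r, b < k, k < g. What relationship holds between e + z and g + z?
e + z < g + z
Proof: r = t and e divides r, hence e divides t. Since t divides e, t = e. b = t, so b = e. b < k and k < g, so b < g. b = e, so e < g. Then e + z < g + z.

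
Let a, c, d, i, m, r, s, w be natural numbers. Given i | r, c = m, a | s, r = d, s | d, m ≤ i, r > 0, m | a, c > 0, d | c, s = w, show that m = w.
From m | a and a | s, m | s. Since d | c and c > 0, d ≤ c. c = m, so d ≤ m. Since i | r and r > 0, i ≤ r. From r = d, i ≤ d. m ≤ i, so m ≤ d. d ≤ m, so d = m. s | d, so s | m. Because m | s, m = s. From s = w, m = w.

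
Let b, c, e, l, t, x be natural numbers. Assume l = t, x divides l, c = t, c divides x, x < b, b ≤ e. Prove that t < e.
l = t and x divides l, therefore x divides t. From c = t and c divides x, t divides x. x divides t, so x = t. x < b and b ≤ e, therefore x < e. x = t, so t < e.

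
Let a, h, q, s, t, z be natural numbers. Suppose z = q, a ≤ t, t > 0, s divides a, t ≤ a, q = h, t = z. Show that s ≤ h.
t = z and z = q, so t = q. Since q = h, t = h. Because a ≤ t and t ≤ a, a = t. Since s divides a, s divides t. t > 0, so s ≤ t. Because t = h, s ≤ h.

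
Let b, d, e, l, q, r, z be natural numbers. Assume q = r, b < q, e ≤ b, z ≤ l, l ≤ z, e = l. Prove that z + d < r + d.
l ≤ z and z ≤ l, hence l = z. e = l, so e = z. q = r and b < q, hence b < r. e ≤ b, so e < r. e = z, so z < r. Then z + d < r + d.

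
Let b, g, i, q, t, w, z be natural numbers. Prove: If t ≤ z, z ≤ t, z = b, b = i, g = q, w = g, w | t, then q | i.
Because t ≤ z and z ≤ t, t = z. z = b, so t = b. b = i, so t = i. w = g and w | t, therefore g | t. g = q, so q | t. Since t = i, q | i.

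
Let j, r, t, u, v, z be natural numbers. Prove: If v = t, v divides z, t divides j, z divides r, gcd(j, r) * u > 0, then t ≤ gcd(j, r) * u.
From v divides z and z divides r, v divides r. Since v = t, t divides r. t divides j, so t divides gcd(j, r). Then t divides gcd(j, r) * u. Since gcd(j, r) * u > 0, t ≤ gcd(j, r) * u.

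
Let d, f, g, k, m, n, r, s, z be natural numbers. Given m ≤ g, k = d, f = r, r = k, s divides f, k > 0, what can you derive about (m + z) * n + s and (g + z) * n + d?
(m + z) * n + s ≤ (g + z) * n + d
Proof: From m ≤ g, m + z ≤ g + z. By multiplying by a non-negative, (m + z) * n ≤ (g + z) * n. Since f = r and r = k, f = k. From s divides f, s divides k. Since k > 0, s ≤ k. Since k = d, s ≤ d. From (m + z) * n ≤ (g + z) * n, (m + z) * n + s ≤ (g + z) * n + d.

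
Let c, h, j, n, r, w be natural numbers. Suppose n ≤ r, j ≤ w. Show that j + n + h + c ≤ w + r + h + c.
j ≤ w and n ≤ r, therefore j + n ≤ w + r. Then j + n + h ≤ w + r + h. Then j + n + h + c ≤ w + r + h + c.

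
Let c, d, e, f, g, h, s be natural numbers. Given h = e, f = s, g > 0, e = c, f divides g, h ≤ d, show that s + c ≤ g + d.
f = s and f divides g, thus s divides g. g > 0, so s ≤ g. Because h = e and h ≤ d, e ≤ d. Since e = c, c ≤ d. Because s ≤ g, s + c ≤ g + d.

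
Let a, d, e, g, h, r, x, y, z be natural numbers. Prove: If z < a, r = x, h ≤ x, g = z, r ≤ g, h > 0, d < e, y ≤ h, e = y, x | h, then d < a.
e = y and d < e, so d < y. y ≤ h, so d < h. x | h and h > 0, so x ≤ h. Since h ≤ x, x = h. r = x, so r = h. From g = z and r ≤ g, r ≤ z. z < a, so r < a. Since r = h, h < a. Since d < h, d < a.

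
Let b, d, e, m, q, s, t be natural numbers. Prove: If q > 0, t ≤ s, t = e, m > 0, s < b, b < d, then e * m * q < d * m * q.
t ≤ s and s < b, therefore t < b. t = e, so e < b. Since b < d, e < d. Since m > 0, e * m < d * m. Since q > 0, e * m * q < d * m * q.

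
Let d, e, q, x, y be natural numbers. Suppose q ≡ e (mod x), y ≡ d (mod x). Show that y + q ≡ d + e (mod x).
Because y ≡ d (mod x) and q ≡ e (mod x), by adding congruences, y + q ≡ d + e (mod x).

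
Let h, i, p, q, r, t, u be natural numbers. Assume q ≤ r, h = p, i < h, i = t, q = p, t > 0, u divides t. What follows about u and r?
u < r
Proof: From u divides t and t > 0, u ≤ t. h = p and i < h, so i < p. From i = t, t < p. u ≤ t, so u < p. Since q = p and q ≤ r, p ≤ r. u < p, so u < r.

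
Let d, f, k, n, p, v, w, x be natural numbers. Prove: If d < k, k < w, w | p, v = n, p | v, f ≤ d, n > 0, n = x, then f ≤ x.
d < k and k < w, hence d < w. Since f ≤ d, f < w. From w | p and p | v, w | v. Since v = n, w | n. Since n > 0, w ≤ n. Since f < w, f < n. n = x, so f < x. Then f ≤ x.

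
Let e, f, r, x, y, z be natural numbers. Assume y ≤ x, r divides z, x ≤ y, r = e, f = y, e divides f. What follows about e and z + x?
e divides z + x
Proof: r = e and r divides z, therefore e divides z. Because y ≤ x and x ≤ y, y = x. From f = y, f = x. Since e divides f, e divides x. Because e divides z, e divides z + x.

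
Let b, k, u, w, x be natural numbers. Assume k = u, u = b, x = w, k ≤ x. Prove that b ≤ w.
k = u and u = b, hence k = b. Since x = w and k ≤ x, k ≤ w. Since k = b, b ≤ w.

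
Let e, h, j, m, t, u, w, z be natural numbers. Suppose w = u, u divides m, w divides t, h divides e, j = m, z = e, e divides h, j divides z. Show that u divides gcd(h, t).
Since e divides h and h divides e, e = h. z = e, so z = h. j = m and j divides z, so m divides z. Since u divides m, u divides z. z = h, so u divides h. Because w = u and w divides t, u divides t. Since u divides h, u divides gcd(h, t).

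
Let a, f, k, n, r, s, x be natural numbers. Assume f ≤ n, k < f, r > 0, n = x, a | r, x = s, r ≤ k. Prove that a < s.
a | r and r > 0, therefore a ≤ r. r ≤ k, so a ≤ k. n = x and f ≤ n, thus f ≤ x. k < f, so k < x. x = s, so k < s. a ≤ k, so a < s.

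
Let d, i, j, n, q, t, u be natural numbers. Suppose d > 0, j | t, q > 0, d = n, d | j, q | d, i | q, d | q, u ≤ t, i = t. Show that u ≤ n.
q | d and d > 0, so q ≤ d. d | q and q > 0, therefore d ≤ q. q ≤ d, so q = d. i = t and i | q, therefore t | q. Since q = d, t | d. Since d | j and j | t, d | t. t | d, so t = d. d = n, so t = n. u ≤ t, so u ≤ n.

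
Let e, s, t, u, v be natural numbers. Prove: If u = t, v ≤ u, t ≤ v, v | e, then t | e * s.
u = t and v ≤ u, therefore v ≤ t. t ≤ v, so v = t. Since v | e, t | e. Then t | e * s.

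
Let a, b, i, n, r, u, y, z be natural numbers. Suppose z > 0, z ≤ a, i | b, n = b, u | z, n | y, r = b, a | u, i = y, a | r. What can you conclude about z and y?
z | y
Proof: a | u and u | z, so a | z. Since z > 0, a ≤ z. Since z ≤ a, a = z. n = b and n | y, so b | y. i = y and i | b, hence y | b. From b | y, b = y. r = b and a | r, hence a | b. Since b = y, a | y. Because a = z, z | y.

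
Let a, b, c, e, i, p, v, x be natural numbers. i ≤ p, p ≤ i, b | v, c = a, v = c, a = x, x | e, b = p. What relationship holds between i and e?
i | e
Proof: p ≤ i and i ≤ p, hence p = i. v = c and c = a, thus v = a. a = x, so v = x. b = p and b | v, hence p | v. Since v = x, p | x. x | e, so p | e. p = i, so i | e.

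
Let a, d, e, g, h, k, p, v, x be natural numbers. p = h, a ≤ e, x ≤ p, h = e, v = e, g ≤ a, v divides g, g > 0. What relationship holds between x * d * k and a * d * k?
x * d * k ≤ a * d * k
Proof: Since p = h and h = e, p = e. Since v divides g and g > 0, v ≤ g. v = e, so e ≤ g. Because g ≤ a, e ≤ a. Since a ≤ e, e = a. p = e, so p = a. x ≤ p, so x ≤ a. By multiplying by a non-negative, x * d ≤ a * d. By multiplying by a non-negative, x * d * k ≤ a * d * k.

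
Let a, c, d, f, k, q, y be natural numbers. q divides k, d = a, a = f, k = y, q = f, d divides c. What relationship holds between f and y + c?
f divides y + c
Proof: Since q = f and q divides k, f divides k. From k = y, f divides y. From d = a and d divides c, a divides c. From a = f, f divides c. f divides y, so f divides y + c.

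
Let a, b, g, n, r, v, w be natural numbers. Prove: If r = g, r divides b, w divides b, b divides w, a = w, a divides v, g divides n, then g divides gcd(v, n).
Since r = g and r divides b, g divides b. w divides b and b divides w, therefore w = b. Since a = w and a divides v, w divides v. Since w = b, b divides v. From g divides b, g divides v. Since g divides n, g divides gcd(v, n).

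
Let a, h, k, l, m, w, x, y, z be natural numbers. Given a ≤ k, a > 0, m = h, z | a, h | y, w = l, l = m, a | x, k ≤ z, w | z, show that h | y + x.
l = m and m = h, so l = h. z | a and a > 0, so z ≤ a. Since a ≤ k and k ≤ z, a ≤ z. z ≤ a, so z = a. From w | z, w | a. Since a | x, w | x. w = l, so l | x. l = h, so h | x. h | y, so h | y + x.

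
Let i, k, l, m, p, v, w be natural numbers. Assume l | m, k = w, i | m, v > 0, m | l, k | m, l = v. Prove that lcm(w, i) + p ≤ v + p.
m | l and l | m, so m = l. From l = v, m = v. Since k = w and k | m, w | m. i | m, so lcm(w, i) | m. m = v, so lcm(w, i) | v. v > 0, so lcm(w, i) ≤ v. Then lcm(w, i) + p ≤ v + p.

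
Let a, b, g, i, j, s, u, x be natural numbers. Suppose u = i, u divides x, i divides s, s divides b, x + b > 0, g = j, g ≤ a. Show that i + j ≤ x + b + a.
u = i and u divides x, hence i divides x. Since i divides s and s divides b, i divides b. Since i divides x, i divides x + b. Since x + b > 0, i ≤ x + b. Because g = j and g ≤ a, j ≤ a. i ≤ x + b, so i + j ≤ x + b + a.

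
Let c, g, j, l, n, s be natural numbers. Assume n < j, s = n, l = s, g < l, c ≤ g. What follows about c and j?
c < j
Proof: l = s and s = n, thus l = n. Since c ≤ g and g < l, c < l. l = n, so c < n. n < j, so c < j.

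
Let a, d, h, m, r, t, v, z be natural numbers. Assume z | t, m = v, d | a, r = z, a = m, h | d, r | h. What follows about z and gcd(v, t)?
z | gcd(v, t)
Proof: a = m and m = v, therefore a = v. Because r | h and h | d, r | d. Because d | a, r | a. r = z, so z | a. a = v, so z | v. Since z | t, z | gcd(v, t).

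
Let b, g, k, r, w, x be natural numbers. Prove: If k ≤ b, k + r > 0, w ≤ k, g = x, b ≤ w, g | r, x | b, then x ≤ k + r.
From b ≤ w and w ≤ k, b ≤ k. Since k ≤ b, b = k. x | b, so x | k. g = x and g | r, therefore x | r. Since x | k, x | k + r. Since k + r > 0, x ≤ k + r.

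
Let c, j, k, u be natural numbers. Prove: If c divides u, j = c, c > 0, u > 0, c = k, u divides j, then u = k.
Because j = c and u divides j, u divides c. c > 0, so u ≤ c. From c divides u and u > 0, c ≤ u. Since u ≤ c, u = c. Since c = k, u = k.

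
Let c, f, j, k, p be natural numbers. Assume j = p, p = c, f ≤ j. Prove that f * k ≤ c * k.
j = p and p = c, hence j = c. Since f ≤ j, f ≤ c. By multiplying by a non-negative, f * k ≤ c * k.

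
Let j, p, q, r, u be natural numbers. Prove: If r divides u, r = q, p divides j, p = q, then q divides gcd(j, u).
From p = q and p divides j, q divides j. Because r = q and r divides u, q divides u. Since q divides j, q divides gcd(j, u).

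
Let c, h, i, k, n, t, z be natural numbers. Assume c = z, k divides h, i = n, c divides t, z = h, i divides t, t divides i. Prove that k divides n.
From c = z and z = h, c = h. Because t divides i and i divides t, t = i. Since i = n, t = n. Since c divides t, c divides n. c = h, so h divides n. k divides h, so k divides n.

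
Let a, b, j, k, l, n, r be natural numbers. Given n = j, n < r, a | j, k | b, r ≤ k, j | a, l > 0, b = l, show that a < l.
From j | a and a | j, j = a. n = j, so n = a. Since n < r and r ≤ k, n < k. From b = l and k | b, k | l. l > 0, so k ≤ l. Since n < k, n < l. n = a, so a < l.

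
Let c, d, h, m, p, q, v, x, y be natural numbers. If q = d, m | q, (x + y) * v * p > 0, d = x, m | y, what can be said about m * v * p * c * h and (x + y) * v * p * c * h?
m * v * p * c * h ≤ (x + y) * v * p * c * h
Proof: q = d and d = x, thus q = x. m | q, so m | x. Since m | y, m | x + y. Then m * v | (x + y) * v. Then m * v * p | (x + y) * v * p. Since (x + y) * v * p > 0, m * v * p ≤ (x + y) * v * p. Then m * v * p * c ≤ (x + y) * v * p * c. Then m * v * p * c * h ≤ (x + y) * v * p * c * h.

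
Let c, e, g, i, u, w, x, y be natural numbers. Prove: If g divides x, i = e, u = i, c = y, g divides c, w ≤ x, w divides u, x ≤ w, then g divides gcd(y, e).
c = y and g divides c, therefore g divides y. w ≤ x and x ≤ w, so w = x. u = i and w divides u, therefore w divides i. i = e, so w divides e. Since w = x, x divides e. Since g divides x, g divides e. Since g divides y, g divides gcd(y, e).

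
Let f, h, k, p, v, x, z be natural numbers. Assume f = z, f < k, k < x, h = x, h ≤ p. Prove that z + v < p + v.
Because f = z and f < k, z < k. k < x, so z < x. h = x and h ≤ p, thus x ≤ p. z < x, so z < p. Then z + v < p + v.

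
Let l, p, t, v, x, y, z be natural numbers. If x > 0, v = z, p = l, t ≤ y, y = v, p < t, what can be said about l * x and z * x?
l * x < z * x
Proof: Because p < t and t ≤ y, p < y. p = l, so l < y. Since y = v, l < v. Since v = z, l < z. x > 0, so l * x < z * x.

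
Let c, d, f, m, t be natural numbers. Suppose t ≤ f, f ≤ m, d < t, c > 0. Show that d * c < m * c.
Since t ≤ f and f ≤ m, t ≤ m. d < t, so d < m. Because c > 0, by multiplying by a positive, d * c < m * c.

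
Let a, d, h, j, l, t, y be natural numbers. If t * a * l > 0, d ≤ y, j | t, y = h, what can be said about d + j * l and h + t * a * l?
d + j * l ≤ h + t * a * l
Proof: y = h and d ≤ y, thus d ≤ h. Because j | t, j | t * a. Then j * l | t * a * l. t * a * l > 0, so j * l ≤ t * a * l. d ≤ h, so d + j * l ≤ h + t * a * l.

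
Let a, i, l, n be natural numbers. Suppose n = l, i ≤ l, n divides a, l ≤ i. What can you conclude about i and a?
i divides a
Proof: l ≤ i and i ≤ l, thus l = i. From n = l and n divides a, l divides a. Since l = i, i divides a.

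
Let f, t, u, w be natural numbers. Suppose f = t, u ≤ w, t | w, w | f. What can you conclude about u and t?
u ≤ t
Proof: Since f = t and w | f, w | t. Since t | w, w = t. Since u ≤ w, u ≤ t.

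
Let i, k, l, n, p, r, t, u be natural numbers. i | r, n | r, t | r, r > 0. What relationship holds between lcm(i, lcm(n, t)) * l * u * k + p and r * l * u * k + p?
lcm(i, lcm(n, t)) * l * u * k + p ≤ r * l * u * k + p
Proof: n | r and t | r, hence lcm(n, t) | r. Since i | r, lcm(i, lcm(n, t)) | r. r > 0, so lcm(i, lcm(n, t)) ≤ r. Then lcm(i, lcm(n, t)) * l ≤ r * l. Then lcm(i, lcm(n, t)) * l * u ≤ r * l * u. Then lcm(i, lcm(n, t)) * l * u * k ≤ r * l * u * k. Then lcm(i, lcm(n, t)) * l * u * k + p ≤ r * l * u * k + p.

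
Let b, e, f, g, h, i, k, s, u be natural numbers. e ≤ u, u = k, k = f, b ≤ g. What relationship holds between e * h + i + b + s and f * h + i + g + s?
e * h + i + b + s ≤ f * h + i + g + s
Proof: u = k and e ≤ u, hence e ≤ k. k = f, so e ≤ f. By multiplying by a non-negative, e * h ≤ f * h. Then e * h + i ≤ f * h + i. Since b ≤ g, b + s ≤ g + s. e * h + i ≤ f * h + i, so e * h + i + b + s ≤ f * h + i + g + s.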